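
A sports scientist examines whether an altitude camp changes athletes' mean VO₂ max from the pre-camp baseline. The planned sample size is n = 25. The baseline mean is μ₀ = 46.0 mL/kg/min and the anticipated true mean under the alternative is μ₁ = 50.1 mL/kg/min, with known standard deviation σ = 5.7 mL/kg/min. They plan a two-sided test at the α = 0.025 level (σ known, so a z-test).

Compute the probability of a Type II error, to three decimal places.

β ≈ 0.088

Standardized effect: d = |μ₁ − μ₀| / σ = |50.1 − 46.0| / 5.7 = 0.7193
Noncentrality parameter: δ = d·√n = 0.7193 × √25 = 3.5965
Critical value for a two-sided test at α = 0.025: z_{α/2} = 2.241.
Power = Φ(δ − 2.241) + Φ(−δ − 2.241) = Φ(1.355) + Φ(-5.838) = 0.9123 + 0.0000 = 0.9123.
Type II error: β = 1 − power = 1 − 0.9123 = 0.0877.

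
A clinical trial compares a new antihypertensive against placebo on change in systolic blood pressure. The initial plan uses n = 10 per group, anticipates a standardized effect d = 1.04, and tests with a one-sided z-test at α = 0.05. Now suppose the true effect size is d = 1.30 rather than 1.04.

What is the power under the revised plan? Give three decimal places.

With d = 1.30: δ = d·√(n/2) = 1.30 × √(10/2) = 2.9069. Critical value z_{0.05} = 1.645.
Revised power = P(Z > 1.645 − δ) = Φ(1.262) = 0.8965.

Power ≈ 0.897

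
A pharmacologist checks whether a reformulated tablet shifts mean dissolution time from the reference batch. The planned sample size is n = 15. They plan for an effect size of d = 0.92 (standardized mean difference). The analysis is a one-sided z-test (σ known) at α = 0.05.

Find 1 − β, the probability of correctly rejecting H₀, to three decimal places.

Noncentrality parameter: δ = d·√n = 0.92 × √15 = 3.5631
One-sided α = 0.05 → critical value z_{0.05} = 1.645.
Power = Φ(δ − 1.645) = Φ(1.918) = 0.9725.

Power ≈ 0.972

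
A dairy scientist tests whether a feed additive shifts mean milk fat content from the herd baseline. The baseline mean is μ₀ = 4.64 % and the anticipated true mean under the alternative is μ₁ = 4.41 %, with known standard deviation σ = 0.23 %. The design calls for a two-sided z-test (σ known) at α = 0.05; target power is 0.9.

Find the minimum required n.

Standardized effect: d = |μ₁ − μ₀| / σ = |4.41 − 4.64| / 0.23 = 1.0000
For power 0.9 need Φ(δ − z_{0.025}) = 0.9, so δ = z_{0.025} + z_{0.10} = 1.960 + 1.282 = 3.242.
(For δ > 0 the lower-tail rejection region contributes negligibly to power, so the one-term inversion is standard.)
δ = d·√n ⇒ n = (δ/d)² = (3.242 / 1.0000)² = 10.51.
Rounding up, n = 11.

n = 11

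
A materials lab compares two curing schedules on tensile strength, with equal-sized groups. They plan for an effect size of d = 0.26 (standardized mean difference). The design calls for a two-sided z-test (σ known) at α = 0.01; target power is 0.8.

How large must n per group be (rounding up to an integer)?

n = 346 per group

For power 0.8 need Φ(δ − z_{0.005}) = 0.8, so δ = z_{0.005} + z_{0.20} = 2.576 + 0.842 = 3.417.
(For δ > 0 the lower-tail rejection region contributes negligibly to power, so the one-term inversion is standard.)
δ = d·√(n/2) ⇒ n = 2(δ/d)² = 2 × (3.417 / 0.26)² = 345.53.
Rounding up, n = 346 per group.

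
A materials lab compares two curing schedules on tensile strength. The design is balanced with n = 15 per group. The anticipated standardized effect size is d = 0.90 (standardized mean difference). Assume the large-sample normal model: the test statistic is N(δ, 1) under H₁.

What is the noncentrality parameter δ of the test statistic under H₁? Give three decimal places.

δ ≈ 2.465

The noncentrality parameter scales effect size by the design's sample-size factor: δ = d·√(n/2) = 0.90 × √(15/2) = 2.4648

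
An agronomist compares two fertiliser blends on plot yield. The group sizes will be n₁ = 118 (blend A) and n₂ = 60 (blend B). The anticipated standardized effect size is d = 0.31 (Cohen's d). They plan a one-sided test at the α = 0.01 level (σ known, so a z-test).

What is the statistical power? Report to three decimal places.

Noncentrality parameter: δ = d / √(1/n₁ + 1/n₂) = 0.31 / √(1/118 + 1/60) = 1.9551
One-sided α = 0.01 → critical value z_{0.01} = 2.326.
Power = Φ(δ − 2.326) = Φ(-0.371) = 0.3552.

Power ≈ 0.355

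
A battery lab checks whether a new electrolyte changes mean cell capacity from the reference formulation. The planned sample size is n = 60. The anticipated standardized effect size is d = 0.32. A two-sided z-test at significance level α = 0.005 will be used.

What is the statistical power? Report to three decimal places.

Power ≈ 0.371

Noncentrality parameter: δ = d·√n = 0.32 × √60 = 2.4787
Critical value for a two-sided test at α = 0.005: z_{α/2} = 2.807.
Power = Φ(δ − 2.807) + Φ(−δ − 2.807) = Φ(-0.328) + Φ(-5.286) = 0.3713 + 0.0000 = 0.3713.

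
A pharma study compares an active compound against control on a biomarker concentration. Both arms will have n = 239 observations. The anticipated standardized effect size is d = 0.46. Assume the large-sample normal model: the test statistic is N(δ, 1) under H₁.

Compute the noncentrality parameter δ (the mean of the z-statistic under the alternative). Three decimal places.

The noncentrality parameter scales effect size by the design's sample-size factor: δ = d·√(n/2) = 0.46 × √(239/2) = 5.0285

δ ≈ 5.029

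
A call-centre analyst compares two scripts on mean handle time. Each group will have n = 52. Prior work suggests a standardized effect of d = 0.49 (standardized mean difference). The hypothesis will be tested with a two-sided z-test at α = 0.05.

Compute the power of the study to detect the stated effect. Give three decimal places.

Power ≈ 0.705

Noncentrality parameter: λ = d·√(n/2) = 0.49 × √(52/2) = 2.4985
Critical value for a two-sided test at α = 0.05: z_{α/2} = 1.960.
Power = Φ(λ − 1.960) + Φ(−λ − 1.960) = Φ(0.539) + Φ(-4.458) = 0.7049 + 0.0000 = 0.7049.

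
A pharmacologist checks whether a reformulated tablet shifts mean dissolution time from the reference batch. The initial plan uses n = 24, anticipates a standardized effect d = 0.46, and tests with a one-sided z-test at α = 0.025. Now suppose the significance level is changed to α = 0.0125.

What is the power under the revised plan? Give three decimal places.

δ = d·√n = 0.46 × √24 = 2.2535 (unchanged). New critical value: z_{0.0125} = 2.241.
Revised power = Φ(δ − 2.241) = Φ(0.012) = 0.5048.

Power ≈ 0.505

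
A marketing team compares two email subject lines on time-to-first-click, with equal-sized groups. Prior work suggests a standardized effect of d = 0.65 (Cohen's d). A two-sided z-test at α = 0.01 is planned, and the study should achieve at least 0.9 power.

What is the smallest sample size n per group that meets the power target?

For power 0.9 need Φ(δ − z_{0.005}) = 0.9, so δ = z_{0.005} + z_{0.10} = 2.576 + 1.282 = 3.857.
(The Φ(−δ − z_{α/2}) term is vanishingly small for δ > 0 and is dropped in the standard sample-size formula.)
δ = d·√(n/2) ⇒ n = 2(δ/d)² = 2 × (3.857 / 0.65)² = 70.43.
Rounding up, n = 71 per group.

n = 71 per group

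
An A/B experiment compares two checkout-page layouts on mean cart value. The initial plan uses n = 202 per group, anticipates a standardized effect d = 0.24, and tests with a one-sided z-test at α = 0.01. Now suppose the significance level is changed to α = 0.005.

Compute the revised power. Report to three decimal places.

δ = d·√(n/2) = 0.24 × √(202/2) = 2.4120 (unchanged). New critical value: z_{0.005} = 2.576.
Revised power = Φ(δ − 2.576) = Φ(-0.164) = 0.4349.

Power ≈ 0.435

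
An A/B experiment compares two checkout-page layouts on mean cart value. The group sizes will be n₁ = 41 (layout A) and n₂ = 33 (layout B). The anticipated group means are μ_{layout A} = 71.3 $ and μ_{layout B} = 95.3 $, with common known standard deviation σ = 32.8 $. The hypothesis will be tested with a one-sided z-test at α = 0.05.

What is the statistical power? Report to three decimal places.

Standardized effect: d = |μ_{layout A} − μ_{layout B}| / σ = |71.3 − 95.3| / 32.8 = 0.7317
Noncentrality parameter: δ = d / √(1/n₁ + 1/n₂) = 0.7317 / √(1/41 + 1/33) = 3.1287
One-sided α = 0.05 → critical value z_{0.05} = 1.645.
Power = Φ(δ − 1.645) = Φ(1.484) = 0.9311.

Power ≈ 0.931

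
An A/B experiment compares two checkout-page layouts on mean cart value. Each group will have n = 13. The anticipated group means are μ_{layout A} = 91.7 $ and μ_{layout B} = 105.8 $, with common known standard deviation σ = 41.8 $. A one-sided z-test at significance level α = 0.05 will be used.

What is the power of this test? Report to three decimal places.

Power ≈ 0.216

Standardized effect: d = |μ_{layout A} − μ_{layout B}| / σ = |91.7 − 105.8| / 41.8 = 0.3373
Noncentrality parameter: δ = d·√(n/2) = 0.3373 × √(13/2) = 0.8600
Critical value for a one-sided test at α = 0.05: z_α = 1.645.
Power = P(Z > 1.645 − δ) = Φ(-0.785) = 0.2163.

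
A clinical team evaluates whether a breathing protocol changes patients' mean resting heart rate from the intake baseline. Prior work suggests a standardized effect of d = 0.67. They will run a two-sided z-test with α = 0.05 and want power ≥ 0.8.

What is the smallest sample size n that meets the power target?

n = 18

For power 0.8 need Φ(δ − z_{0.025}) = 0.8, so δ = z_{0.025} + z_{0.20} = 1.960 + 0.842 = 2.802.
(For δ > 0 the lower-tail rejection region contributes negligibly to power, so the one-term inversion is standard.)
δ = d·√n ⇒ n = (δ/d)² = (2.802 / 0.67)² = 17.48.
Round up to the next whole unit.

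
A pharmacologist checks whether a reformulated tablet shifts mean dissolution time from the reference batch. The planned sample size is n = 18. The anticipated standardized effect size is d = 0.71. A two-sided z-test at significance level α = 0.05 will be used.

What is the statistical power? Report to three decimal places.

Power ≈ 0.854

Noncentrality parameter: δ = d·√n = 0.71 × √18 = 3.0123
Two-sided α = 0.05 → critical value z_{0.025} = 1.960.
Power = Φ(δ − 1.960) + Φ(−δ − 1.960) = Φ(1.052) + Φ(-4.972) = 0.8537 + 0.0000 = 0.8537.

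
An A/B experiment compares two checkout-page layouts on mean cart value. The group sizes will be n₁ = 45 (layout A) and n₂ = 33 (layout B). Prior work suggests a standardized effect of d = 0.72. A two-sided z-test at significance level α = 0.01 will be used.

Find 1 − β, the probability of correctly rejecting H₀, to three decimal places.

Power ≈ 0.714

Noncentrality parameter: λ = d / √(1/n₁ + 1/n₂) = 0.72 / √(1/45 + 1/33) = 3.1416
Two-sided α = 0.01 → critical value z_{0.005} = 2.576.
Power = Φ(λ − 2.576) + Φ(−λ − 2.576) = Φ(0.566) + Φ(-5.717) = 0.7142 + 0.0000 = 0.7142.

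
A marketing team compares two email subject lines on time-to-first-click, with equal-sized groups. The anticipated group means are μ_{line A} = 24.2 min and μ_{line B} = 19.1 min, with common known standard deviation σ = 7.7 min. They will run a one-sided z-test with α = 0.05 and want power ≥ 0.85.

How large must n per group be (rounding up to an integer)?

Standardized effect: d = |μ_{line A} − μ_{line B}| / σ = |24.2 − 19.1| / 7.7 = 0.6623
Set Φ(δ − 1.645) = 0.85; then δ − 1.645 = Φ⁻¹(0.85) = 1.036, giving δ = 2.681.
δ = d·√(n/2) ⇒ n = 2(δ/d)² = 2 × (2.681 / 0.6623)² = 32.78.
Rounding up, n = 33 per group.

n = 33 per group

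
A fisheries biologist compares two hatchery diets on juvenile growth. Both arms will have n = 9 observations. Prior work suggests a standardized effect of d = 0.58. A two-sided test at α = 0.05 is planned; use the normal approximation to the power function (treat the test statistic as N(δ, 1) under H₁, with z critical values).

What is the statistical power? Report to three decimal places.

Power ≈ 0.234

Noncentrality parameter: δ = d·√(n/2) = 0.58 × √(9/2) = 1.2304
Two-sided α = 0.05 → critical value z_{0.025} = 1.960.
Power = Φ(δ − 1.960) + Φ(−δ − 1.960) = Φ(-0.730) + Φ(-3.190) = 0.2328 + 0.0007 = 0.2335.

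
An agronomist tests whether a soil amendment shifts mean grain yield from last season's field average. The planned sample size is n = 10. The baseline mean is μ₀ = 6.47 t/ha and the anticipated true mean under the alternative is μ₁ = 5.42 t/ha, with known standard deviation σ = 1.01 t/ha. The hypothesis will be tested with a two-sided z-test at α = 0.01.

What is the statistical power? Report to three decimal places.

Standardized effect: d = |μ₁ − μ₀| / σ = |5.42 − 6.47| / 1.01 = 1.0396
Noncentrality parameter: λ = d·√n = 1.0396 × √10 = 3.2875
Critical value for a two-sided test at α = 0.01: z_{α/2} = 2.576.
Power = Φ(λ − 2.576) + Φ(−λ − 2.576) = Φ(0.712) + Φ(-5.863) = 0.7617 + 0.0000 = 0.7617.

Power ≈ 0.762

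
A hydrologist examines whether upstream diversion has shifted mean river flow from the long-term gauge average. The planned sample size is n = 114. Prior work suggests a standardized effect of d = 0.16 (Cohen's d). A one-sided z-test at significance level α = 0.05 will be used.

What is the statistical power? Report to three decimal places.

Noncentrality parameter: λ = d·√n = 0.16 × √114 = 1.7083
One-sided α = 0.05 → critical value z_{0.05} = 1.645.
Power = P(Z > 1.645 − λ) = Φ(0.063) = 0.5253.

Power ≈ 0.525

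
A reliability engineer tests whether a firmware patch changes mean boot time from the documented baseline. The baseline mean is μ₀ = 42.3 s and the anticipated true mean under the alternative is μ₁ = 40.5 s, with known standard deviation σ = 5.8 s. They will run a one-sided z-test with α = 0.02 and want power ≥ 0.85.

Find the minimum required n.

n = 100

Standardized effect: d = |μ₁ − μ₀| / σ = |40.5 − 42.3| / 5.8 = 0.3103
For power 0.85 need Φ(δ − z_{0.02}) = 0.85, so δ = z_{0.02} + z_{0.15} = 2.054 + 1.036 = 3.090.
δ = d·√n ⇒ n = (δ/d)² = (3.090 / 0.3103)² = 99.15.
Round up to the next whole unit.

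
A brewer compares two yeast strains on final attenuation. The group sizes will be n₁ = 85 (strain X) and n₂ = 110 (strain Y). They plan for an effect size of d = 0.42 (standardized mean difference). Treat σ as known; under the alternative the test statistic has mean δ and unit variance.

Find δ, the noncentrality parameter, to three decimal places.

δ ≈ 2.908

The noncentrality parameter scales effect size by the design's sample-size factor: δ = d / √(1/n₁ + 1/n₂) = 0.42 / √(1/85 + 1/110) = 2.9083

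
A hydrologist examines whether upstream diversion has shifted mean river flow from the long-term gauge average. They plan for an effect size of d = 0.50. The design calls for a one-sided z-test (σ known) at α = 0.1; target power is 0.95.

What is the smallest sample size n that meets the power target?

For power 0.95 need Φ(δ − z_{0.1}) = 0.95, so δ = z_{0.1} + z_{0.05} = 1.282 + 1.645 = 2.926.
δ = d·√n ⇒ n = (δ/d)² = (2.926 / 0.50)² = 34.26.
Round up to the next whole unit.

n = 35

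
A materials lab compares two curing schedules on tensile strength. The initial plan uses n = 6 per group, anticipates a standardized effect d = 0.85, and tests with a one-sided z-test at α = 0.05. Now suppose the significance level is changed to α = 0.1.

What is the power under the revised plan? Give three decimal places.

Power ≈ 0.576

δ = d·√(n/2) = 0.85 × √(6/2) = 1.4722 (unchanged). New critical value: z_{0.1} = 1.282.
Revised power = P(Z > 1.282 − δ) = Φ(0.191) = 0.5756.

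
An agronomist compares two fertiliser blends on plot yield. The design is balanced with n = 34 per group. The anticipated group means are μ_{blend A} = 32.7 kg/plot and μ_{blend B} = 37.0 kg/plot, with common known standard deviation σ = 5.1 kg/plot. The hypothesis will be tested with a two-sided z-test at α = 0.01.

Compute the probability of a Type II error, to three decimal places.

Standardized effect: d = |μ_{blend A} − μ_{blend B}| / σ = |32.7 − 37.0| / 5.1 = 0.8431
Noncentrality parameter: δ = d·√(n/2) = 0.8431 × √(34/2) = 3.4763
Critical value for a two-sided test at α = 0.01: z_{α/2} = 2.576.
Power = Φ(δ − 2.576) + Φ(−δ − 2.576) = Φ(0.901) + Φ(-6.052) = 0.8161 + 0.0000 = 0.8161.
Type II error: β = 1 − power = 1 − 0.8161 = 0.1839.

β ≈ 0.184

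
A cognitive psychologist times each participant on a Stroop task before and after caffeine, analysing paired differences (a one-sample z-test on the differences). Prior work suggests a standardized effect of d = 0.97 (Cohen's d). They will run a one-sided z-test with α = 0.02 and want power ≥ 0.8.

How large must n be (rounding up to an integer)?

For power 0.8 need Φ(δ − z_{0.02}) = 0.8, so δ = z_{0.02} + z_{0.20} = 2.054 + 0.842 = 2.895.
δ = d·√n ⇒ n = (δ/d)² = (2.895 / 0.97)² = 8.91.
Round up to the next whole unit.

n = 9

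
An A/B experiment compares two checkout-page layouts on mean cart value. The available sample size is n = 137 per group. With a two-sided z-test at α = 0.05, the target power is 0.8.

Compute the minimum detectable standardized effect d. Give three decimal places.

d ≈ 0.338

Need Φ(δ − 1.960) = 0.8, so δ = 1.960 + 0.842 = 2.802.
(Lower-tail contribution to power is negligible for δ > 0.)
δ = d·√(n/2) ⇒ d = δ/√(n/2) = 2.802/√(137/2) = 0.3385.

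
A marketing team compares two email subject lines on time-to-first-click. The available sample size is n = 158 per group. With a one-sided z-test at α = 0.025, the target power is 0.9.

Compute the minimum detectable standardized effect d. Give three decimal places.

d ≈ 0.365

Required noncentrality: δ = z_{0.025} + z_{0.10} = 1.960 + 1.282 = 3.242.
δ = d·√(n/2) ⇒ d = δ/√(n/2) = 3.242/√(158/2) = 0.3647.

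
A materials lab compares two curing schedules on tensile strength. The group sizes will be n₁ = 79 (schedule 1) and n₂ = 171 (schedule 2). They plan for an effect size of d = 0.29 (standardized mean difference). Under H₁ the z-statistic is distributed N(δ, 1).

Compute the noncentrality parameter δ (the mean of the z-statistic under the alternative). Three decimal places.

δ ≈ 2.132

δ = d / √(1/n₁ + 1/n₂) = 0.29 / √(1/79 + 1/171) = 2.1318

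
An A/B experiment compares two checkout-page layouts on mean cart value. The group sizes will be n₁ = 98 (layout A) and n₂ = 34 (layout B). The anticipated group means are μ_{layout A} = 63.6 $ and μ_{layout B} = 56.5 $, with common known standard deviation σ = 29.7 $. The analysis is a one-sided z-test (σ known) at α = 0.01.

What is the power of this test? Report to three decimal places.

Standardized effect: d = |μ_{layout A} − μ_{layout B}| / σ = |63.6 − 56.5| / 29.7 = 0.2391
Noncentrality parameter: δ = d / √(1/n₁ + 1/n₂) = 0.2391 / √(1/98 + 1/34) = 1.2011
Critical value for a one-sided test at α = 0.01: z_α = 2.326.
Power = P(Z > 2.326 − δ) = Φ(-1.125) = 0.1302.

Power ≈ 0.130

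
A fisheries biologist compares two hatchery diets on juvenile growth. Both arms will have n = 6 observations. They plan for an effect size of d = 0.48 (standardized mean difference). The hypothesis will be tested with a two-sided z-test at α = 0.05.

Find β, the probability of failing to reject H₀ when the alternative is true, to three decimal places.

Noncentrality parameter: δ = d·√(n/2) = 0.48 × √(6/2) = 0.8314
Critical value for a two-sided test at α = 0.05: z_{α/2} = 1.960.
Power = Φ(δ − 1.960) + Φ(−δ − 1.960) = Φ(-1.129) + Φ(-2.791) = 0.1295 + 0.0026 = 0.1322.
Type II error: β = 1 − power = 1 − 0.1322 = 0.8678.

β ≈ 0.868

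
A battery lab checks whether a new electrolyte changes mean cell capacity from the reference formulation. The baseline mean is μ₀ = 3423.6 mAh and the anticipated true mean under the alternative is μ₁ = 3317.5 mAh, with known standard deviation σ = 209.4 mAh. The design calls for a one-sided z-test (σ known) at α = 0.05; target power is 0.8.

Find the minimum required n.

n = 25

Standardized effect: d = |μ₁ − μ₀| / σ = |3317.5 − 3423.6| / 209.4 = 0.5067
For power 0.8 need Φ(δ − z_{0.05}) = 0.8, so δ = z_{0.05} + z_{0.20} = 1.645 + 0.842 = 2.486.
δ = d·√n ⇒ n = (δ/d)² = (2.486 / 0.5067)² = 24.08.
Round up to the next whole unit.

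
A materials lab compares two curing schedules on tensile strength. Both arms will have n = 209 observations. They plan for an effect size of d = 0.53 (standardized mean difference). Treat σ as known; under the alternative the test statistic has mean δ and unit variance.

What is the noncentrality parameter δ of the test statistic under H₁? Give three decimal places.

The noncentrality parameter scales effect size by the design's sample-size factor: δ = d·√(n/2) = 0.53 × √(209/2) = 5.4179

δ ≈ 5.418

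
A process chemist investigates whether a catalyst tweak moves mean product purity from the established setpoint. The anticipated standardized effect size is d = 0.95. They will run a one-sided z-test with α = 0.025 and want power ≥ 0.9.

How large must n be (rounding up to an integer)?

For power 0.9 need Φ(δ − z_{0.025}) = 0.9, so δ = z_{0.025} + z_{0.10} = 1.960 + 1.282 = 3.242.
δ = d·√n ⇒ n = (δ/d)² = (3.242 / 0.95)² = 11.64.
Round up to the next whole unit.

n = 12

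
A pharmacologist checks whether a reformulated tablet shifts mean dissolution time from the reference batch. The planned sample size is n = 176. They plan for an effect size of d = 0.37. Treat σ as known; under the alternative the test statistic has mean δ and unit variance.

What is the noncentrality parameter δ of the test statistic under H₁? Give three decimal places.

The noncentrality parameter scales effect size by the design's sample-size factor: δ = d·√n = 0.37 × √176 = 4.9086

δ ≈ 4.909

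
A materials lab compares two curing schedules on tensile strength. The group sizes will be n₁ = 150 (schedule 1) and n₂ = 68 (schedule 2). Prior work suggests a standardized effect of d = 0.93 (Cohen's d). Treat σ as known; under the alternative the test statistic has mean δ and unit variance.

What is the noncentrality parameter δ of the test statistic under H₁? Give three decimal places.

δ ≈ 6.361

The noncentrality parameter scales effect size by the design's sample-size factor: δ = d / √(1/n₁ + 1/n₂) = 0.93 / √(1/150 + 1/68) = 6.3614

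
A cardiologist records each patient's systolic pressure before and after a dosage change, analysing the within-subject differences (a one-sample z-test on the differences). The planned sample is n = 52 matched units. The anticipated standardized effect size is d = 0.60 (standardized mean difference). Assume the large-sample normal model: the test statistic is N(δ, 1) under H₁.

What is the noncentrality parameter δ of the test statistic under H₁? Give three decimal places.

δ ≈ 4.327

The noncentrality parameter scales effect size by the design's sample-size factor: δ = d·√n = 0.60 × √52 = 4.3267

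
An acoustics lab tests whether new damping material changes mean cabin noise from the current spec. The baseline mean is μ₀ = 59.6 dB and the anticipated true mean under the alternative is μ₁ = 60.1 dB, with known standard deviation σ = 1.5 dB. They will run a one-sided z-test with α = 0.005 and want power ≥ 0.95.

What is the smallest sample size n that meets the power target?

Standardized effect: d = |μ₁ − μ₀| / σ = |60.1 − 59.6| / 1.5 = 0.3333
For power 0.95 need Φ(δ − z_{0.005}) = 0.95, so δ = z_{0.005} + z_{0.05} = 2.576 + 1.645 = 4.221.
δ = d·√n ⇒ n = (δ/d)² = (4.221 / 0.3333)² = 160.33.
Rounding up, n = 161.

n = 161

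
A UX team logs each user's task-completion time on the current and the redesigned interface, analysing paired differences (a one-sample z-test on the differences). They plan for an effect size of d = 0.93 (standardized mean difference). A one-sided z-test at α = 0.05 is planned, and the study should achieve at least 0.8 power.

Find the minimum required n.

For power 0.8 need Φ(δ − z_{0.05}) = 0.8, so δ = z_{0.05} + z_{0.20} = 1.645 + 0.842 = 2.486.
δ = d·√n ⇒ n = (δ/d)² = (2.486 / 0.93)² = 7.15.
Round up to the next whole unit.

n = 8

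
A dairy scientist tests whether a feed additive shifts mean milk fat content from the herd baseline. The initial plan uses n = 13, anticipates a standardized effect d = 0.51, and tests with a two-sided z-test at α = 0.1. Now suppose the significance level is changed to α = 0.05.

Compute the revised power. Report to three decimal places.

Power ≈ 0.452

δ = d·√n = 0.51 × √13 = 1.8388 (unchanged). New critical value: z_{0.025} = 1.960.
Revised power = Φ(δ − 1.960) + Φ(−δ − 1.960) = Φ(-0.121) + Φ(-3.799) = 0.4518 + 0.0001 = 0.4519.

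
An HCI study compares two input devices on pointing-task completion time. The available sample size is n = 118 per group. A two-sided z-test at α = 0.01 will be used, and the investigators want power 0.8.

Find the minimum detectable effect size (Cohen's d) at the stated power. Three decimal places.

d ≈ 0.445

Need Φ(δ − 2.576) = 0.8, so δ = 2.576 + 0.842 = 3.417.
(The second rejection-region term Φ(−δ − z_{α/2}) is negligible and dropped.)
δ = d·√(n/2) ⇒ d = δ/√(n/2) = 3.417/√(118/2) = 0.4449.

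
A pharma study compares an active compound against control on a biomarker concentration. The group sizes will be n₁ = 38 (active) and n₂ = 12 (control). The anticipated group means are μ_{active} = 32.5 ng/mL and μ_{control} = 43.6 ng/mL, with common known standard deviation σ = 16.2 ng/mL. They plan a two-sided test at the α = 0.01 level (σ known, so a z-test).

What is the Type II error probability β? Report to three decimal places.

β ≈ 0.694

Standardized effect: d = |μ_{active} − μ_{control}| / σ = |32.5 − 43.6| / 16.2 = 0.6852
Noncentrality parameter: δ = d / √(1/n₁ + 1/n₂) = 0.6852 / √(1/38 + 1/12) = 2.0692
Two-sided α = 0.01 → critical value z_{0.005} = 2.576.
Power = Φ(δ − 2.576) + Φ(−δ − 2.576) = Φ(-0.507) + Φ(-4.645) = 0.3062 + 0.0000 = 0.3062.
Type II error: β = 1 − power = 1 − 0.3062 = 0.6938.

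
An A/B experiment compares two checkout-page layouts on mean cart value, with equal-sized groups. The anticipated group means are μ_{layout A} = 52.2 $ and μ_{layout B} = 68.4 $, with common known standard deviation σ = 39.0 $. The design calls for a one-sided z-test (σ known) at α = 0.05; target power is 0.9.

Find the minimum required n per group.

Standardized effect: d = |μ_{layout A} − μ_{layout B}| / σ = |52.2 − 68.4| / 39.0 = 0.4154
For power 0.9 need Φ(δ − z_{0.05}) = 0.9, so δ = z_{0.05} + z_{0.10} = 1.645 + 1.282 = 2.926.
δ = d·√(n/2) ⇒ n = 2(δ/d)² = 2 × (2.926 / 0.4154)² = 99.27.
Round up to the next whole unit.

n = 100 per group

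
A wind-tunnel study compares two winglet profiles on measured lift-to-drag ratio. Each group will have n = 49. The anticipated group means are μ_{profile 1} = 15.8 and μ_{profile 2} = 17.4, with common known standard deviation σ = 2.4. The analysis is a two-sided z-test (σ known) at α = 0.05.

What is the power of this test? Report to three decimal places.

Standardized effect: d = |μ_{profile 1} − μ_{profile 2}| / σ = |15.8 − 17.4| / 2.4 = 0.6667
Noncentrality parameter: δ = d·√(n/2) = 0.6667 × √(49/2) = 3.2998
Critical value for a two-sided test at α = 0.05: z_{α/2} = 1.960.
Power = Φ(δ − 1.960) + Φ(−δ − 1.960) = Φ(1.340) + Φ(-5.260) = 0.9099 + 0.0000 = 0.9099.

Power ≈ 0.910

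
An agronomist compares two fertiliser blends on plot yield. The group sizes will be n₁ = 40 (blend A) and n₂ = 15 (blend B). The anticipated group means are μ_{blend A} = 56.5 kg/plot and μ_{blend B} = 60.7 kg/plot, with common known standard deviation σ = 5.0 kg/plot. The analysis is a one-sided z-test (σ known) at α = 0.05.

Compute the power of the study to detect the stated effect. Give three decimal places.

Standardized effect: d = |μ_{blend A} − μ_{blend B}| / σ = |56.5 − 60.7| / 5.0 = 0.8400
Noncentrality parameter: δ = d / √(1/n₁ + 1/n₂) = 0.8400 / √(1/40 + 1/15) = 2.7744
One-sided α = 0.05 → critical value z_{0.05} = 1.645.
Power = Φ(δ − 1.645) = Φ(1.130) = 0.8707.

Power ≈ 0.871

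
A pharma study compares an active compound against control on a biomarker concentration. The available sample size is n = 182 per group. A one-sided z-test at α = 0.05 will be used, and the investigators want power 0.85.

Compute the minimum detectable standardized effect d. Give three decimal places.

d ≈ 0.281

Required noncentrality: δ = z_{0.05} + z_{0.15} = 1.645 + 1.036 = 2.681.
δ = d·√(n/2) ⇒ d = δ/√(n/2) = 2.681/√(182/2) = 0.2811.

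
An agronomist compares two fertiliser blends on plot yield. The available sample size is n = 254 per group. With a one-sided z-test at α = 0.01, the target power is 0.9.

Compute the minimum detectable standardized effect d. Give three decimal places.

d ≈ 0.320

Required noncentrality: δ = z_{0.01} + z_{0.10} = 2.326 + 1.282 = 3.608.
δ = d·√(n/2) ⇒ d = δ/√(n/2) = 3.608/√(254/2) = 0.3201.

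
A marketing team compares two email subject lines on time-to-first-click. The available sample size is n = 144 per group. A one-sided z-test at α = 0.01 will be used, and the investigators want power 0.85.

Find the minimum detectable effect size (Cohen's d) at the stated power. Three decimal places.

d ≈ 0.396

Required noncentrality: δ = z_{0.01} + z_{0.15} = 2.326 + 1.036 = 3.363.
δ = d·√(n/2) ⇒ d = δ/√(n/2) = 3.363/√(144/2) = 0.3963.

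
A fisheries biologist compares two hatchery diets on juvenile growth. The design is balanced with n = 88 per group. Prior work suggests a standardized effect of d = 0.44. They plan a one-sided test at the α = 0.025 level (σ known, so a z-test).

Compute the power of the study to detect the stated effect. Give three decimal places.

Noncentrality parameter: δ = d·√(n/2) = 0.44 × √(88/2) = 2.9186
One-sided α = 0.025 → critical value z_{0.025} = 1.960.
Power = P(Z > 1.960 − δ) = Φ(0.959) = 0.8311.

Power ≈ 0.831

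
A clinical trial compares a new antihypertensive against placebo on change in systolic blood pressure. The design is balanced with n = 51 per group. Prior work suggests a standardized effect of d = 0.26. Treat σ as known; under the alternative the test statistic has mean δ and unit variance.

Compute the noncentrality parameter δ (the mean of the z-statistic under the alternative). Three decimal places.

δ ≈ 1.313

The noncentrality parameter scales effect size by the design's sample-size factor: δ = d·√(n/2) = 0.26 × √(51/2) = 1.3129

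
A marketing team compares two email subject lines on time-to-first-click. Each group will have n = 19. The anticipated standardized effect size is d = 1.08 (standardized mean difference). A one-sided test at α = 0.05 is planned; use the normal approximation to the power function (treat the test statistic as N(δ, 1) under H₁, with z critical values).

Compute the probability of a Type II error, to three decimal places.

β ≈ 0.046

Noncentrality parameter: δ = d·√(n/2) = 1.08 × √(19/2) = 3.3288
Critical value for a one-sided test at α = 0.05: z_α = 1.645.
Power = Φ(δ − 1.645) = Φ(1.684) = 0.9539.
Type II error: β = 1 − power = 1 − 0.9539 = 0.0461.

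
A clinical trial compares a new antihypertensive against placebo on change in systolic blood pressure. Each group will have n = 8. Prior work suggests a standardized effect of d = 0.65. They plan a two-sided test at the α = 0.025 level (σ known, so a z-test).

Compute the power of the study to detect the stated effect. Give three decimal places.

Power ≈ 0.173

Noncentrality parameter: λ = d·√(n/2) = 0.65 × √(8/2) = 1.3000
Critical value for a two-sided test at α = 0.025: z_{α/2} = 2.241.
Power = Φ(λ − 2.241) + Φ(−λ − 2.241) = Φ(-0.941) + Φ(-3.541) = 0.1732 + 0.0002 = 0.1734.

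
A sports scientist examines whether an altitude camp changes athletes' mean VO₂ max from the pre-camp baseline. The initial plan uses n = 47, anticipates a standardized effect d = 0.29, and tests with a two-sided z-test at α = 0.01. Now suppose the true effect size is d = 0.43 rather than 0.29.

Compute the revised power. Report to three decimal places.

With d = 0.43: δ = d·√n = 0.43 × √47 = 2.9479. Critical value z_{0.005} = 2.576.
Revised power = Φ(δ − 2.576) + Φ(−δ − 2.576) = Φ(0.372) + Φ(-5.524) = 0.6451 + 0.0000 = 0.6451.

Power ≈ 0.645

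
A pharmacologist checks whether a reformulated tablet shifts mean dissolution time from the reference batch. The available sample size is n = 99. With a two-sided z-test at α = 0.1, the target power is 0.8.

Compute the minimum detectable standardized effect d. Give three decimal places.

Need Φ(δ − 1.645) = 0.8, so δ = 1.645 + 0.842 = 2.486.
(Lower-tail contribution to power is negligible for δ > 0.)
δ = d·√n ⇒ d = δ/√n = 2.486/√99 = 0.2499.

d ≈ 0.250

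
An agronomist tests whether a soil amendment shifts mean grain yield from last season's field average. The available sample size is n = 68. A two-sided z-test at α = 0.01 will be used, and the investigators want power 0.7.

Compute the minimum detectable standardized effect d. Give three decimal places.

d ≈ 0.376

Need Φ(δ − 2.576) = 0.7, so δ = 2.576 + 0.524 = 3.100.
(The second rejection-region term Φ(−δ − z_{α/2}) is negligible and dropped.)
δ = d·√n ⇒ d = δ/√n = 3.100/√68 = 0.3760.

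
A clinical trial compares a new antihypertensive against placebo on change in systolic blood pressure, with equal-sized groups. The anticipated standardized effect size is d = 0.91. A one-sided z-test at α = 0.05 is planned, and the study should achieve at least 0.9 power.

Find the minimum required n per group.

n = 21 per group

For power 0.9 need Φ(δ − z_{0.05}) = 0.9, so δ = z_{0.05} + z_{0.10} = 1.645 + 1.282 = 2.926.
δ = d·√(n/2) ⇒ n = 2(δ/d)² = 2 × (2.926 / 0.91)² = 20.68.
Rounding up, n = 21 per group.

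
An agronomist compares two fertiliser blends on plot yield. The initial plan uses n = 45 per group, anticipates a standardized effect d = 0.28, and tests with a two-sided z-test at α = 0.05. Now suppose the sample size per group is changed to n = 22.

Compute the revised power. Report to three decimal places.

Power ≈ 0.153

With n = 22 per group: δ = d·√(n/2) = 0.28 × √(22/2) = 0.9287. Critical value z_{0.025} = 1.960.
Revised power = Φ(δ − 1.960) + Φ(−δ − 1.960) = Φ(-1.031) + Φ(-2.889) = 0.1512 + 0.0019 = 0.1531.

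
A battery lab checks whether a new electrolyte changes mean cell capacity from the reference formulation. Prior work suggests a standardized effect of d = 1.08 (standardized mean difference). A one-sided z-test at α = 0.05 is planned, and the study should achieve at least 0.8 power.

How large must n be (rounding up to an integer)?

For power 0.8 need Φ(δ − z_{0.05}) = 0.8, so δ = z_{0.05} + z_{0.20} = 1.645 + 0.842 = 2.486.
δ = d·√n ⇒ n = (δ/d)² = (2.486 / 1.08)² = 5.30.
Rounding up, n = 6.

n = 6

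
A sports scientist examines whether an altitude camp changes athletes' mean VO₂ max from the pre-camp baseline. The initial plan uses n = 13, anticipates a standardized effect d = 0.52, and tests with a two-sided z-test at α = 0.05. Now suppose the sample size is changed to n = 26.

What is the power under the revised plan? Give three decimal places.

Power ≈ 0.755

With n = 26: δ = d·√n = 0.52 × √26 = 2.6515. Critical value z_{0.025} = 1.960.
Revised power = Φ(δ − 1.960) + Φ(−δ − 1.960) = Φ(0.692) + Φ(-4.611) = 0.7554 + 0.0000 = 0.7554.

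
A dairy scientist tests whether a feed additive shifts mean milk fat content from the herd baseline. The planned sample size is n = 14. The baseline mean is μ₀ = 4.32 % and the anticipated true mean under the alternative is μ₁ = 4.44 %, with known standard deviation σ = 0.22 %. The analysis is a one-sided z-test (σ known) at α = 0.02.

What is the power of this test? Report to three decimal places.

Power ≈ 0.495

Standardized effect: d = |μ₁ − μ₀| / σ = |4.44 − 4.32| / 0.22 = 0.5455
Noncentrality parameter: δ = d·√n = 0.5455 × √14 = 2.0409
Critical value for a one-sided test at α = 0.02: z_α = 2.054.
Power = P(Z > 2.054 − δ) = Φ(-0.013) = 0.4949.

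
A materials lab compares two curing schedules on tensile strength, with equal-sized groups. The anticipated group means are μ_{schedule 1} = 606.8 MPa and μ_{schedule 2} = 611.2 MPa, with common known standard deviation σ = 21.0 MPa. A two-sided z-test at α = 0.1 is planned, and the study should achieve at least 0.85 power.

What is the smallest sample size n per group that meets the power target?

n = 328 per group

Standardized effect: d = |μ_{schedule 1} − μ_{schedule 2}| / σ = |606.8 − 611.2| / 21.0 = 0.2095
Set Φ(δ − 1.645) = 0.85; then δ − 1.645 = Φ⁻¹(0.85) = 1.036, giving δ = 2.681.
(For δ > 0 the lower-tail rejection region contributes negligibly to power, so the one-term inversion is standard.)
δ = d·√(n/2) ⇒ n = 2(δ/d)² = 2 × (2.681 / 0.2095)² = 327.53.
Rounding up, n = 328 per group.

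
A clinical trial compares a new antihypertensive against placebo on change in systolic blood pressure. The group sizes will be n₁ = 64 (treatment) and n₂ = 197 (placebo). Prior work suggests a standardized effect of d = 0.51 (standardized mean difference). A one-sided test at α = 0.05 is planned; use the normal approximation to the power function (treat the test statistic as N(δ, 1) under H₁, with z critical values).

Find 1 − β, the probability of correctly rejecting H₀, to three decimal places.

Noncentrality parameter: δ = d / √(1/n₁ + 1/n₂) = 0.51 / √(1/64 + 1/197) = 3.5446
Critical value for a one-sided test at α = 0.05: z_α = 1.645.
Power = Φ(δ − 1.645) = Φ(1.900) = 0.9713.

Power ≈ 0.971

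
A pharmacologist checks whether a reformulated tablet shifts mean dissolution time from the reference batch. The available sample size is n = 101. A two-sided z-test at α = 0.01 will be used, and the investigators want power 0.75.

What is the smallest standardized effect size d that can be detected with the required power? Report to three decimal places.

Required noncentrality: δ = z_{0.005} + z_{0.25} = 2.576 + 0.674 = 3.250.
(The second rejection-region term Φ(−δ − z_{α/2}) is negligible and dropped.)
δ = d·√n ⇒ d = δ/√n = 3.250/√101 = 0.3234.

d ≈ 0.323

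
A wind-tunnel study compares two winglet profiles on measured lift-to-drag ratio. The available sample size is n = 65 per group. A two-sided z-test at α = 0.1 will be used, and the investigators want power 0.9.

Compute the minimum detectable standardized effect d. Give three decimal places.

Need Φ(δ − 1.645) = 0.9, so δ = 1.645 + 1.282 = 2.926.
(The second rejection-region term Φ(−δ − z_{α/2}) is negligible and dropped.)
δ = d·√(n/2) ⇒ d = δ/√(n/2) = 2.926/√(65/2) = 0.5133.

d ≈ 0.513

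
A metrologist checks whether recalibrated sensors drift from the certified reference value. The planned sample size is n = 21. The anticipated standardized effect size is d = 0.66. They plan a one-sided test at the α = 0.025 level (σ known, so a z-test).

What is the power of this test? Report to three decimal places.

Power ≈ 0.856

Noncentrality parameter: δ = d·√n = 0.66 × √21 = 3.0245
Critical value for a one-sided test at α = 0.025: z_α = 1.960.
Power = P(Z > 1.960 − δ) = Φ(1.065) = 0.8565.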